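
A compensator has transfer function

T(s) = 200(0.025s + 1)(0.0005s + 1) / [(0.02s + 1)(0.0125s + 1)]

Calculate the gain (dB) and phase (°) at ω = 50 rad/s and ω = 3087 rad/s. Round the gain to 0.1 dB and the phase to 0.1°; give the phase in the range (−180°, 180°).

At ω = 50 rad/s:
zero (1 + j50·0.025) = 1 + j1.25 → |·| ≈ 1.6008, ∠ ≈ 51.34°
zero (1 + j50·0.0005) = 1 + j0.025 → |·| ≈ 1.0003, ∠ ≈ 1.43°
pole (1 + j50·0.02) = 1 + j1 → |·| ≈ 1.4142, ∠ ≈ 45.00°
pole (1 + j50·0.0125) = 1 + j0.625 → |·| ≈ 1.1792, ∠ ≈ 32.01°
|T| = 200 · 1.6008 · 1.0003 / (1.4142 · 1.1792) ≈ 192.04
Gain = 20 log₁₀(192.04) ≈ 45.67 dB
∠T = (51.34° + 1.43°) − (45.00° + 32.01°) = -24.24°

At ω = 3087 rad/s:
zero (1 + j3087·0.025) = 1 + j77.175 → |·| ≈ 77.181, ∠ ≈ 89.26°
zero (1 + j3087·0.0005) = 1 + j1.5435 → |·| ≈ 1.8391, ∠ ≈ 57.06°
pole (1 + j3087·0.02) = 1 + j61.74 → |·| ≈ 61.748, ∠ ≈ 89.07°
pole (1 + j3087·0.0125) = 1 + j38.5875 → |·| ≈ 38.6, ∠ ≈ 88.52°
|T| = 200 · 77.181 · 1.8391 / (61.748 · 38.6) ≈ 11.911
Gain = 20 log₁₀(11.911) ≈ 21.52 dB
∠T = (89.26° + 57.06°) − (89.07° + 88.52°) = -31.27°

ω = 50: 45.7 dB, -24.2°; ω = 3087: 21.5 dB, -31.3°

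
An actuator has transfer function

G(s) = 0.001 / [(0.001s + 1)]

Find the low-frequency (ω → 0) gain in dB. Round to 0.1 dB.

-60.0 dB

G(0) = 0.001 · 1 / 1 = 0.001
20 log₁₀(0.001) ≈ -60.00 dB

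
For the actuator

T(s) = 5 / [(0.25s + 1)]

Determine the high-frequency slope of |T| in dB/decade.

-20 dB/decade

Each pole contributes −20 dB/decade at high frequency; each zero contributes +20 dB/decade.
Net: 0 zero(s) − 1 pole(s) → -20 dB/decade.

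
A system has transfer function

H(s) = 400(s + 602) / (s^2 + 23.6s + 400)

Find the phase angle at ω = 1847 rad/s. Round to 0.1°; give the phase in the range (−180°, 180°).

-107.3°

At s = jω = j1847:
zero (s+602): 602 + j1847 → |·| = √(602²+1847²) = √3773813 ≈ 1942.6, ∠ = arctan(1847/602) ≈ 71.95°
quadratic: (j1847)² + 23.6·j1847 + 400 = -3411009 + j43589.2 → |·| ≈ 3.4113e+06, ∠ ≈ 179.27°
∠H = 71.95° − 179.27° = -107.32°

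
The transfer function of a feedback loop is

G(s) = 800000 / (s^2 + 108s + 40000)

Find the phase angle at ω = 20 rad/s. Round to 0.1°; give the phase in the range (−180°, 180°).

At s = jω = j20:
quadratic: (j20)² + 108·j20 + 40000 = 39600 + j2160 → |·| ≈ 39659, ∠ ≈ 3.12°
∠G = 0.00° − 3.12° = -3.12°

-3.1°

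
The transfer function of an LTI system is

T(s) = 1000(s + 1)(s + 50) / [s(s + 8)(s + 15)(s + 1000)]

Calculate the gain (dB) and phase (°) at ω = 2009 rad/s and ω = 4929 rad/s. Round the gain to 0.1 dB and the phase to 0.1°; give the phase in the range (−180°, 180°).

At s = jω = j2009:
zero (s+1): 1 + j2009 → |·| = √(1²+2009²) = √4036082 ≈ 2009, ∠ = arctan(2009/1) ≈ 89.97°
zero (s+50): 50 + j2009 → |·| = √(50²+2009²) = √4038581 ≈ 2009.6, ∠ = arctan(2009/50) ≈ 88.57°
pole (s+8): 8 + j2009 → |·| = √(8²+2009²) = √4036145 ≈ 2009, ∠ = arctan(2009/8) ≈ 89.77°
pole (s+15): 15 + j2009 → |·| = √(15²+2009²) = √4036306 ≈ 2009.1, ∠ = arctan(2009/15) ≈ 89.57°
pole (s+1000): 1000 + j2009 → |·| = √(1000²+2009²) = √5036081 ≈ 2244.1, ∠ = arctan(2009/1000) ≈ 63.54°
pole at origin: |s| = 2009, ∠ = 90.00° (in denominator)
|T| = 1000 · 4.0373e+06 / 1.8197e+13 ≈ 0.00022187
Gain = 20 log₁₀(0.00022187) ≈ -73.08 dB
∠T = 178.54° − 332.88° = -154.34°

At s = jω = j4929:
zero (s+1): 1 + j4929 → |·| = √(1²+4929²) = √24295042 ≈ 4929, ∠ = arctan(4929/1) ≈ 89.99°
zero (s+50): 50 + j4929 → |·| = √(50²+4929²) = √24297541 ≈ 4929.3, ∠ = arctan(4929/50) ≈ 89.42°
pole (s+8): 8 + j4929 → |·| = √(8²+4929²) = √24295105 ≈ 4929, ∠ = arctan(4929/8) ≈ 89.91°
pole (s+15): 15 + j4929 → |·| = √(15²+4929²) = √24295266 ≈ 4929, ∠ = arctan(4929/15) ≈ 89.83°
pole (s+1000): 1000 + j4929 → |·| = √(1000²+4929²) = √25295041 ≈ 5029.4, ∠ = arctan(4929/1000) ≈ 78.53°
pole at origin: |s| = 4929, ∠ = 90.00° (in denominator)
|T| = 1000 · 2.4297e+07 / 6.0227e+14 ≈ 4.0342e-05
Gain = 20 log₁₀(4.0342e-05) ≈ -87.88 dB
∠T = 179.41° − 348.27° = -168.86°

ω = 2009: -73.1 dB, -154.3°; ω = 4929: -87.9 dB, -168.9°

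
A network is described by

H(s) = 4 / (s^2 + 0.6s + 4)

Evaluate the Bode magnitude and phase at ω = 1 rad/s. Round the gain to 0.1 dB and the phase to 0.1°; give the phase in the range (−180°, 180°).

At s = jω = j1:
quadratic: (j1)² + 0.6·j1 + 4 = 3 + j0.6 → |·| ≈ 3.0594, ∠ ≈ 11.31°
|H| = 4 / 3.0594 ≈ 1.3074
Gain = 20 log₁₀(1.3074) ≈ 2.33 dB
∠H = 0.00° − 11.31° = -11.31°

2.3 dB, -11.3°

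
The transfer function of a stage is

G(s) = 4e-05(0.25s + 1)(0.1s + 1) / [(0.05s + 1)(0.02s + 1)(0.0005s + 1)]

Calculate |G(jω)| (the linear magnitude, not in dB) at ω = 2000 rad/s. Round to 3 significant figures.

0.000707

At ω = 2000 rad/s:
zero (1 + j2000·0.25) = 1 + j500 → |·| ≈ 500, ∠ ≈ 89.89°
zero (1 + j2000·0.1) = 1 + j200 → |·| ≈ 200, ∠ ≈ 89.71°
pole (1 + j2000·0.05) = 1 + j100 → |·| ≈ 100, ∠ ≈ 89.43°
pole (1 + j2000·0.02) = 1 + j40 → |·| ≈ 40.012, ∠ ≈ 88.57°
pole (1 + j2000·0.0005) = 1 + j1 → |·| ≈ 1.4142, ∠ ≈ 45.00°
|G| = 4e-05 · 500 · 200 / (100 · 40.012 · 1.4142) ≈ 0.0007069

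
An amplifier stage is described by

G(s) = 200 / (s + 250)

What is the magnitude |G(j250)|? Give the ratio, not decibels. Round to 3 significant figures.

0.566

Substitute s = j250:
Numerator: 200 = 200 + j0
Denominator: (j250) + 250 = 250 + j250
|N| = √(200² + 0²) ≈ 200, ∠N ≈ 0.00°
|D| = √(250² + 250²) ≈ 353.55, ∠D ≈ 45.00°
|G| = 200 / 353.55 ≈ 0.56569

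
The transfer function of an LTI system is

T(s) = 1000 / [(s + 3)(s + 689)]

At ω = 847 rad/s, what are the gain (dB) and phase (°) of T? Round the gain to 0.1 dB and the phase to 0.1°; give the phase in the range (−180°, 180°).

At s = jω = j847:
pole (s+3): 3 + j847 → |·| = √(3²+847²) = √717418 ≈ 847.01, ∠ = arctan(847/3) ≈ 89.80°
pole (s+689): 689 + j847 → |·| = √(689²+847²) = √1192130 ≈ 1091.8, ∠ = arctan(847/689) ≈ 50.87°
|T| = 1000 / 9.2477e+05 ≈ 0.0010813
Gain = 20 log₁₀(0.0010813) ≈ -59.32 dB
∠T = 0.00° − 140.67° = -140.67°

-59.3 dB, -140.7°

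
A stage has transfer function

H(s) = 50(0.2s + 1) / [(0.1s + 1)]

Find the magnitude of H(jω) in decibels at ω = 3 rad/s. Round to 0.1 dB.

At ω = 3 rad/s:
zero (1 + j3·0.2) = 1 + j0.6 → |·| ≈ 1.1662, ∠ ≈ 30.96°
pole (1 + j3·0.1) = 1 + j0.3 → |·| ≈ 1.044, ∠ ≈ 16.70°
|H| = 50 · 1.1662 / (1.044) ≈ 55.852
Gain = 20 log₁₀(55.852) ≈ 34.94 dB

34.9 dB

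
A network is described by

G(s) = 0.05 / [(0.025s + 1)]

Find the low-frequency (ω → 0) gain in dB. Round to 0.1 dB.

-26.0 dB

G(0) = 0.05 · 1 / 1 = 0.05
20 log₁₀(0.05) ≈ -26.02 dB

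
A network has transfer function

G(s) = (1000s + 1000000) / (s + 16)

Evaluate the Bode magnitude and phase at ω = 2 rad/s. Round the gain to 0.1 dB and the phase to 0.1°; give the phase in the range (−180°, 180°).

95.9 dB, -7.0°

Substitute s = j2:
Numerator: 1000(j2) + 1000000 = 1000000 + j2000
Denominator: (j2) + 16 = 16 + j2
|N| = √(1000000² + 2000²) ≈ 1e+06, ∠N ≈ 0.11°
|D| = √(16² + 2²) ≈ 16.125, ∠D ≈ 7.13°
|G| = 1e+06 / 16.125 ≈ 62016
Gain = 20 log₁₀(62016) ≈ 95.85 dB
∠G = 0.11° − 7.13° = -7.02°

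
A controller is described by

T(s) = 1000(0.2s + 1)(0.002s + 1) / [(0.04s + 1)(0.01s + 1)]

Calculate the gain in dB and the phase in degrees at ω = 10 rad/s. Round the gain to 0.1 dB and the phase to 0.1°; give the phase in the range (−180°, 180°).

66.3 dB, 37.1°

At ω = 10 rad/s:
zero (1 + j10·0.2) = 1 + j2 → |·| ≈ 2.2361, ∠ ≈ 63.43°
zero (1 + j10·0.002) = 1 + j0.02 → |·| ≈ 1.0002, ∠ ≈ 1.15°
pole (1 + j10·0.04) = 1 + j0.4 → |·| ≈ 1.077, ∠ ≈ 21.80°
pole (1 + j10·0.01) = 1 + j0.1 → |·| ≈ 1.005, ∠ ≈ 5.71°
|T| = 1000 · 2.2361 · 1.0002 / (1.077 · 1.005) ≈ 2066.3
Gain = 20 log₁₀(2066.3) ≈ 66.30 dB
∠T = (63.43° + 1.15°) − (21.80° + 5.71°) = 37.07°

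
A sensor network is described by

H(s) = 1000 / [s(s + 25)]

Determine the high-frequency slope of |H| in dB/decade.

-40 dB/decade

Each pole contributes −20 dB/decade at high frequency; each zero contributes +20 dB/decade.
Net: 0 zero(s) − 2 pole(s) → -40 dB/decade.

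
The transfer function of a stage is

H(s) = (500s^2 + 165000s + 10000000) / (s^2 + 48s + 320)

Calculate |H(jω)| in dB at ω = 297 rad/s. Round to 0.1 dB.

Substitute s = j297:
Numerator: 500(j297)^2 + 165000(j297) + 10000000 = -34104500 + j49005000
Denominator: (j297)^2 + 48(j297) + 320 = -87889 + j14256
|N| = √(34104500² + 49005000²) ≈ 5.9704e+07, ∠N ≈ 124.84°
|D| = √(87889² + 14256²) ≈ 89038, ∠D ≈ 170.79°
|H| = 5.9704e+07 / 89038 ≈ 670.55
Gain = 20 log₁₀(670.55) ≈ 56.53 dB

56.5 dB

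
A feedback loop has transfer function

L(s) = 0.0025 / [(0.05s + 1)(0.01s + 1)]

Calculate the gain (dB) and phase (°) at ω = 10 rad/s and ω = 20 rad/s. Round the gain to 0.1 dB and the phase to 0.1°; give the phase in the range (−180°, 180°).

ω = 10: -53.1 dB, -32.3°; ω = 20: -55.2 dB, -56.3°

At ω = 10 rad/s:
pole (1 + j10·0.05) = 1 + j0.5 → |·| ≈ 1.118, ∠ ≈ 26.57°
pole (1 + j10·0.01) = 1 + j0.1 → |·| ≈ 1.005, ∠ ≈ 5.71°
|L| = 0.0025 · 1 / (1.118 · 1.005) ≈ 0.002225
Gain = 20 log₁₀(0.002225) ≈ -53.05 dB
∠L = (0°) − (26.57° + 5.71°) = -32.28°

At ω = 20 rad/s:
pole (1 + j20·0.05) = 1 + j1 → |·| ≈ 1.4142, ∠ ≈ 45.00°
pole (1 + j20·0.01) = 1 + j0.2 → |·| ≈ 1.0198, ∠ ≈ 11.31°
|L| = 0.0025 · 1 / (1.4142 · 1.0198) ≈ 0.0017335
Gain = 20 log₁₀(0.0017335) ≈ -55.22 dB
∠L = (0°) − (45.00° + 11.31°) = -56.31°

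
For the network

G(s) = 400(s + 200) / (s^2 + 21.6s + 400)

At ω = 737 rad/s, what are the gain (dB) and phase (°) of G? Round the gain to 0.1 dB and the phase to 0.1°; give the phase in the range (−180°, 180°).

At s = jω = j737:
zero (s+200): 200 + j737 → |·| = √(200²+737²) = √583169 ≈ 763.66, ∠ = arctan(737/200) ≈ 74.82°
quadratic: (j737)² + 21.6·j737 + 400 = -542769 + j15919.2 → |·| ≈ 5.43e+05, ∠ ≈ 178.32°
|G| = 400 · 763.66 / 5.43e+05 ≈ 0.56255
Gain = 20 log₁₀(0.56255) ≈ -5.00 dB
∠G = 74.82° − 178.32° = -103.50°

-5.0 dB, -103.5°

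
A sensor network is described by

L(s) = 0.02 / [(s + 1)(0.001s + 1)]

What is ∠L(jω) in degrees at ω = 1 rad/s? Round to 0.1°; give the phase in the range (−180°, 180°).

At ω = 1 rad/s:
pole (1 + j1·1) = 1 + j1 → |·| ≈ 1.4142, ∠ ≈ 45.00°
pole (1 + j1·0.001) = 1 + j0.001 → |·| ≈ 1, ∠ ≈ 0.06°
∠L = (0°) − (45.00° + 0.06°) = -45.06°

-45.1°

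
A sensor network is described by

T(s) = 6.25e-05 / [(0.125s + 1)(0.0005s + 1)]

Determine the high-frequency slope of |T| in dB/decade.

-40 dB/decade

Each pole contributes −20 dB/decade at high frequency; each zero contributes +20 dB/decade.
Net: 0 zero(s) − 2 pole(s) → -40 dB/decade.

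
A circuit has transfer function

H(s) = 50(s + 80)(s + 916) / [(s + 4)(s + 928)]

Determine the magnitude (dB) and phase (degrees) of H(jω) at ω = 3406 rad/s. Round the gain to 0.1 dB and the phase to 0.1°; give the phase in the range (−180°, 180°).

34.0 dB, -1.1°

At s = jω = j3406:
zero (s+80): 80 + j3406 → |·| = √(80²+3406²) = √11607236 ≈ 3406.9, ∠ = arctan(3406/80) ≈ 88.65°
zero (s+916): 916 + j3406 → |·| = √(916²+3406²) = √12439892 ≈ 3527, ∠ = arctan(3406/916) ≈ 74.95°
pole (s+4): 4 + j3406 → |·| = √(4²+3406²) = √11600852 ≈ 3406, ∠ = arctan(3406/4) ≈ 89.93°
pole (s+928): 928 + j3406 → |·| = √(928²+3406²) = √12462020 ≈ 3530.2, ∠ = arctan(3406/928) ≈ 74.76°
|H| = 50 · 1.2016e+07 / 1.2024e+07 ≈ 49.967
Gain = 20 log₁₀(49.967) ≈ 33.97 dB
∠H = 163.60° − 164.69° = -1.09°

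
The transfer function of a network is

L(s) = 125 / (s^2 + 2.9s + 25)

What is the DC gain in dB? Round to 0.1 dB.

L(0) = 125 / 25 = 5
20 log₁₀(5) ≈ 13.98 dB

14.0 dB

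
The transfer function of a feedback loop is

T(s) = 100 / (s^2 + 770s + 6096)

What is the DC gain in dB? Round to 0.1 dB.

T(0) = 100 / 6096 ≈ 0.016404
20 log₁₀(0.016404) ≈ -35.70 dB

-35.7 dB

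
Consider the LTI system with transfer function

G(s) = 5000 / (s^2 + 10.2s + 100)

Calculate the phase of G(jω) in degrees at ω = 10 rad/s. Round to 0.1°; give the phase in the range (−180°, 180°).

At s = jω = j10:
quadratic: (j10)² + 10.2·j10 + 100 = 0 + j102 → |·| ≈ 102, ∠ ≈ 90.00°
∠G = 0.00° − 90.00° = -90.00°

-90.0°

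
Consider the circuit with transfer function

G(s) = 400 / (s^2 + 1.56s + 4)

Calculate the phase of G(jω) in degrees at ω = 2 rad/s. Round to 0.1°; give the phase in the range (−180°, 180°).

At s = jω = j2:
quadratic: (j2)² + 1.56·j2 + 4 = 0 + j3.12 → |·| ≈ 3.12, ∠ ≈ 90.00°
∠G = 0.00° − 90.00° = -90.00°

-90.0°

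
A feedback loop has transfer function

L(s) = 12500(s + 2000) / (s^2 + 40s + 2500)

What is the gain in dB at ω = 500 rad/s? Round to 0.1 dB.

40.3 dB

At s = jω = j500:
zero (s+2000): 2000 + j500 → |·| = √(2000²+500²) = √4250000 ≈ 2061.6, ∠ = arctan(500/2000) ≈ 14.04°
quadratic: (j500)² + 40·j500 + 2500 = -247500 + j20000 → |·| ≈ 2.4831e+05, ∠ ≈ 175.38°
|L| = 12500 · 2061.6 / 2.4831e+05 ≈ 103.78
Gain = 20 log₁₀(103.78) ≈ 40.32 dB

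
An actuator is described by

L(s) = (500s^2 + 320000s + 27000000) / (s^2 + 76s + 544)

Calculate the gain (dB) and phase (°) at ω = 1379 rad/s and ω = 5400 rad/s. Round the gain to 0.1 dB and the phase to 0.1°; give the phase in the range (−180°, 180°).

ω = 1379: 54.6 dB, -22.4°; ω = 5400: 54.0 dB, -6.0°

Substitute s = j1379:
Numerator: 500(j1379)^2 + 320000(j1379) + 27000000 = -923820500 + j441280000
Denominator: (j1379)^2 + 76(j1379) + 544 = -1901097 + j104804
|N| = √(923820500² + 441280000²) ≈ 1.0238e+09, ∠N ≈ 154.47°
|D| = √(1901097² + 104804²) ≈ 1.904e+06, ∠D ≈ 176.84°
|L| = 1.0238e+09 / 1.904e+06 ≈ 537.71
Gain = 20 log₁₀(537.71) ≈ 54.61 dB
∠L = 154.47° − 176.84° = -22.37°

Substitute s = j5400:
Numerator: 500(j5400)^2 + 320000(j5400) + 27000000 = -14553000000 + j1728000000
Denominator: (j5400)^2 + 76(j5400) + 544 = -29159456 + j410400
|N| = √(14553000000² + 1728000000²) ≈ 1.4655e+10, ∠N ≈ 173.23°
|D| = √(29159456² + 410400²) ≈ 2.9162e+07, ∠D ≈ 179.19°
|L| = 1.4655e+10 / 2.9162e+07 ≈ 502.54
Gain = 20 log₁₀(502.54) ≈ 54.02 dB
∠L = 173.23° − 179.19° = -5.96°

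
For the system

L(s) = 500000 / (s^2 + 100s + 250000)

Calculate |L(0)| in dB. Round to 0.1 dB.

L(0) = 500000 / 250000 = 2
20 log₁₀(2) ≈ 6.02 dB

6.0 dB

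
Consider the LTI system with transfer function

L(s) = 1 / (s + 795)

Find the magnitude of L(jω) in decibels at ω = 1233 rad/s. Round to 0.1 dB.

Substitute s = j1233:
Numerator: 1 = 1 + j0
Denominator: (j1233) + 795 = 795 + j1233
|N| = √(1² + 0²) ≈ 1, ∠N ≈ 0.00°
|D| = √(795² + 1233²) ≈ 1467.1, ∠D ≈ 57.19°
|L| = 1 / 1467.1 ≈ 0.00068162
Gain = 20 log₁₀(0.00068162) ≈ -63.33 dB

-63.3 dB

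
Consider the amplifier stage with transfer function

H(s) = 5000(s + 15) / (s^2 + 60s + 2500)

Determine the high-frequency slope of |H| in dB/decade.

-20 dB/decade

Each pole contributes −20 dB/decade at high frequency; each zero contributes +20 dB/decade.
Net: 1 zero(s) − 2 pole(s) → -20 dB/decade.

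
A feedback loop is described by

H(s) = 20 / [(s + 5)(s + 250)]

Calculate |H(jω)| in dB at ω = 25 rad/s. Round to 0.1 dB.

-50.1 dB

At s = jω = j25:
pole (s+5): 5 + j25 → |·| = √(5²+25²) = √650 ≈ 25.495, ∠ = arctan(25/5) ≈ 78.69°
pole (s+250): 250 + j25 → |·| = √(250²+25²) = √63125 ≈ 251.25, ∠ = arctan(25/250) ≈ 5.71°
|H| = 20 / 6405.6 ≈ 0.0031223
Gain = 20 log₁₀(0.0031223) ≈ -50.11 dB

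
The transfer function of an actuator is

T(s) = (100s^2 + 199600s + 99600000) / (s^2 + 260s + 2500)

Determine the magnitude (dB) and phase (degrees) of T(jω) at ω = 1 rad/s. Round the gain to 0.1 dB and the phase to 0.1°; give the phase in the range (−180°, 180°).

92.0 dB, -5.8°

Substitute s = j1:
Numerator: 100(j1)^2 + 199600(j1) + 99600000 = 99599900 + j199600
Denominator: (j1)^2 + 260(j1) + 2500 = 2499 + j260
|N| = √(99599900² + 199600²) ≈ 9.96e+07, ∠N ≈ 0.11°
|D| = √(2499² + 260²) ≈ 2512.5, ∠D ≈ 5.94°
|T| = 9.96e+07 / 2512.5 ≈ 39642
Gain = 20 log₁₀(39642) ≈ 91.96 dB
∠T = 0.11° − 5.94° = -5.83°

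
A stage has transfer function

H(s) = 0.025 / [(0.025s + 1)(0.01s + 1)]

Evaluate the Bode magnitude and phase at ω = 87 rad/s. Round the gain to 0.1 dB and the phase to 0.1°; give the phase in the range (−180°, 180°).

-42.1 dB, -106.3°

At ω = 87 rad/s:
pole (1 + j87·0.025) = 1 + j2.175 → |·| ≈ 2.3939, ∠ ≈ 65.31°
pole (1 + j87·0.01) = 1 + j0.87 → |·| ≈ 1.3255, ∠ ≈ 41.02°
|H| = 0.025 · 1 / (2.3939 · 1.3255) ≈ 0.0078787
Gain = 20 log₁₀(0.0078787) ≈ -42.07 dB
∠H = (0°) − (65.31° + 41.02°) = -106.33°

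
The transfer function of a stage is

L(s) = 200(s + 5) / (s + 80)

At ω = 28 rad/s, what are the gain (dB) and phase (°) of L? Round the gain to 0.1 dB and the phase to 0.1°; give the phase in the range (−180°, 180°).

36.5 dB, 60.6°

At s = jω = j28:
zero (s+5): 5 + j28 → |·| = √(5²+28²) = √809 ≈ 28.443, ∠ = arctan(28/5) ≈ 79.88°
pole (s+80): 80 + j28 → |·| = √(80²+28²) = √7184 ≈ 84.758, ∠ = arctan(28/80) ≈ 19.29°
|L| = 200 · 28.443 / 84.758 ≈ 67.116
Gain = 20 log₁₀(67.116) ≈ 36.54 dB
∠L = 79.88° − 19.29° = 60.59°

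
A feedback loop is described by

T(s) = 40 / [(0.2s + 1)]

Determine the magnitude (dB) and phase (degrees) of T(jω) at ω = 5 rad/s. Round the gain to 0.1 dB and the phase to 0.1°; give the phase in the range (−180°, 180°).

29.0 dB, -45.0°

At ω = 5 rad/s:
pole (1 + j5·0.2) = 1 + j1 → |·| ≈ 1.4142, ∠ ≈ 45.00°
|T| = 40 · 1 / (1.4142) ≈ 28.285
Gain = 20 log₁₀(28.285) ≈ 29.03 dB
∠T = (0°) − (45.00°) = -45.00°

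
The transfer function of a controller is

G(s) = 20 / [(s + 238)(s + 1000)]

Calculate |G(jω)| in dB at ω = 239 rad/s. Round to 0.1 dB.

At s = jω = j239:
pole (s+238): 238 + j239 → |·| = √(238²+239²) = √113765 ≈ 337.29, ∠ = arctan(239/238) ≈ 45.12°
pole (s+1000): 1000 + j239 → |·| = √(1000²+239²) = √1057121 ≈ 1028.2, ∠ = arctan(239/1000) ≈ 13.44°
|G| = 20 / 3.468e+05 ≈ 5.767e-05
Gain = 20 log₁₀(5.767e-05) ≈ -84.78 dB

-84.8 dB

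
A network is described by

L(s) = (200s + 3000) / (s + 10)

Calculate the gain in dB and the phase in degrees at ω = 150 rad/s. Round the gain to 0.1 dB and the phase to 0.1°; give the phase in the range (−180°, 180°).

Substitute s = j150:
Numerator: 200(j150) + 3000 = 3000 + j30000
Denominator: (j150) + 10 = 10 + j150
|N| = √(3000² + 30000²) ≈ 30150, ∠N ≈ 84.29°
|D| = √(10² + 150²) ≈ 150.33, ∠D ≈ 86.19°
|L| = 30150 / 150.33 ≈ 200.56
Gain = 20 log₁₀(200.56) ≈ 46.04 dB
∠L = 84.29° − 86.19° = -1.90°

46.0 dB, -1.9°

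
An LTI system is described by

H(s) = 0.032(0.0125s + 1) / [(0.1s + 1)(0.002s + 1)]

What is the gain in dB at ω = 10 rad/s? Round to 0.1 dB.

-32.8 dB

At ω = 10 rad/s:
zero (1 + j10·0.0125) = 1 + j0.125 → |·| ≈ 1.0078, ∠ ≈ 7.13°
pole (1 + j10·0.1) = 1 + j1 → |·| ≈ 1.4142, ∠ ≈ 45.00°
pole (1 + j10·0.002) = 1 + j0.02 → |·| ≈ 1.0002, ∠ ≈ 1.15°
|H| = 0.032 · 1.0078 / (1.4142 · 1.0002) ≈ 0.0228
Gain = 20 log₁₀(0.0228) ≈ -32.84 dB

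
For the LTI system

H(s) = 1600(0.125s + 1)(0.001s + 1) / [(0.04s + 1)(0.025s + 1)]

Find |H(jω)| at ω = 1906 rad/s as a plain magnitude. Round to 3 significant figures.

At ω = 1906 rad/s:
zero (1 + j1906·0.125) = 1 + j238.25 → |·| ≈ 238.25, ∠ ≈ 89.76°
zero (1 + j1906·0.001) = 1 + j1.906 → |·| ≈ 2.1524, ∠ ≈ 62.32°
pole (1 + j1906·0.04) = 1 + j76.24 → |·| ≈ 76.247, ∠ ≈ 89.25°
pole (1 + j1906·0.025) = 1 + j47.65 → |·| ≈ 47.66, ∠ ≈ 88.80°
|H| = 1600 · 238.25 · 2.1524 / (76.247 · 47.66) ≈ 225.79

226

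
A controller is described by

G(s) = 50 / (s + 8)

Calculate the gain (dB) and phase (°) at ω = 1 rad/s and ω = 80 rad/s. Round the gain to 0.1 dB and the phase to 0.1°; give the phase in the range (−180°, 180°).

Substitute s = j1:
Numerator: 50 = 50 + j0
Denominator: (j1) + 8 = 8 + j1
|N| = √(50² + 0²) ≈ 50, ∠N ≈ 0.00°
|D| = √(8² + 1²) ≈ 8.0623, ∠D ≈ 7.13°
|G| = 50 / 8.0623 ≈ 6.2017
Gain = 20 log₁₀(6.2017) ≈ 15.85 dB
∠G = 0.00° − 7.13° = -7.13°

Substitute s = j80:
Numerator: 50 = 50 + j0
Denominator: (j80) + 8 = 8 + j80
|N| = √(50² + 0²) ≈ 50, ∠N ≈ 0.00°
|D| = √(8² + 80²) ≈ 80.399, ∠D ≈ 84.29°
|G| = 50 / 80.399 ≈ 0.6219
Gain = 20 log₁₀(0.6219) ≈ -4.13 dB
∠G = 0.00° − 84.29° = -84.29°

ω = 1: 15.9 dB, -7.1°; ω = 80: -4.1 dB, -84.3°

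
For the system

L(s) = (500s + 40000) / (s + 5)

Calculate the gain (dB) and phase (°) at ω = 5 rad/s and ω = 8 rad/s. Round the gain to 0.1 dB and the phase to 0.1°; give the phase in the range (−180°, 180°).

ω = 5: 75.1 dB, -41.4°; ω = 8: 72.6 dB, -52.3°

Substitute s = j5:
Numerator: 500(j5) + 40000 = 40000 + j2500
Denominator: (j5) + 5 = 5 + j5
|N| = √(40000² + 2500²) ≈ 40078, ∠N ≈ 3.58°
|D| = √(5² + 5²) ≈ 7.0711, ∠D ≈ 45.00°
|L| = 40078 / 7.0711 ≈ 5667.9
Gain = 20 log₁₀(5667.9) ≈ 75.07 dB
∠L = 3.58° − 45.00° = -41.42°

Substitute s = j8:
Numerator: 500(j8) + 40000 = 40000 + j4000
Denominator: (j8) + 5 = 5 + j8
|N| = √(40000² + 4000²) ≈ 40200, ∠N ≈ 5.71°
|D| = √(5² + 8²) ≈ 9.434, ∠D ≈ 57.99°
|L| = 40200 / 9.434 ≈ 4261.2
Gain = 20 log₁₀(4261.2) ≈ 72.59 dB
∠L = 5.71° − 57.99° = -52.28°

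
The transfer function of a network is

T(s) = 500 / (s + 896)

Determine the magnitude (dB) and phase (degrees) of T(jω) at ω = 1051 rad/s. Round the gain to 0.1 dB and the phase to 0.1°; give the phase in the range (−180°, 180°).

Substitute s = j1051:
Numerator: 500 = 500 + j0
Denominator: (j1051) + 896 = 896 + j1051
|N| = √(500² + 0²) ≈ 500, ∠N ≈ 0.00°
|D| = √(896² + 1051²) ≈ 1381.1, ∠D ≈ 49.55°
|T| = 500 / 1381.1 ≈ 0.36203
Gain = 20 log₁₀(0.36203) ≈ -8.83 dB
∠T = 0.00° − 49.55° = -49.55°

-8.8 dB, -49.6°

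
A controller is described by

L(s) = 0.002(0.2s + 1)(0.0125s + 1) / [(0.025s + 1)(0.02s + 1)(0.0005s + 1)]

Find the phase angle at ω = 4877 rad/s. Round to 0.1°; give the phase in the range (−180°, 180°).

At ω = 4877 rad/s:
zero (1 + j4877·0.2) = 1 + j975.4 → |·| ≈ 975.4, ∠ ≈ 89.94°
zero (1 + j4877·0.0125) = 1 + j60.9625 → |·| ≈ 60.971, ∠ ≈ 89.06°
pole (1 + j4877·0.025) = 1 + j121.925 → |·| ≈ 121.93, ∠ ≈ 89.53°
pole (1 + j4877·0.02) = 1 + j97.54 → |·| ≈ 97.545, ∠ ≈ 89.41°
pole (1 + j4877·0.0005) = 1 + j2.4385 → |·| ≈ 2.6356, ∠ ≈ 67.70°
∠L = (89.94° + 89.06°) − (89.53° + 89.41° + 67.70°) = -67.64°

-67.6°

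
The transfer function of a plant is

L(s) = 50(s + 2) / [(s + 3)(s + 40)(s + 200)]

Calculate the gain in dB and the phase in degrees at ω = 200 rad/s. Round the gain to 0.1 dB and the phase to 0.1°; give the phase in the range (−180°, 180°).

-61.2 dB, -123.4°

At s = jω = j200:
zero (s+2): 2 + j200 → |·| = √(2²+200²) = √40004 ≈ 200.01, ∠ = arctan(200/2) ≈ 89.43°
pole (s+3): 3 + j200 → |·| = √(3²+200²) = √40009 ≈ 200.02, ∠ = arctan(200/3) ≈ 89.14°
pole (s+40): 40 + j200 → |·| = √(40²+200²) = √41600 ≈ 203.96, ∠ = arctan(200/40) ≈ 78.69°
pole (s+200): 200 + j200 → |·| = √(200²+200²) = √80000 ≈ 282.84, ∠ = arctan(200/200) ≈ 45.00°
|L| = 50 · 200.01 / 1.1539e+07 ≈ 0.00086667
Gain = 20 log₁₀(0.00086667) ≈ -61.24 dB
∠L = 89.43° − 212.83° = -123.40°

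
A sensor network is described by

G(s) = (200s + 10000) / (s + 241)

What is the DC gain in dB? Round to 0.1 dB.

G(0) = 10000 / 241 ≈ 41.494
20 log₁₀(41.494) ≈ 32.36 dB

32.4 dB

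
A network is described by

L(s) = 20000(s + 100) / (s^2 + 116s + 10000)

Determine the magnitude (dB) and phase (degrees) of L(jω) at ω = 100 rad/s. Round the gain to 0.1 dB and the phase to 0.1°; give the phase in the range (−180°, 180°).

At s = jω = j100:
zero (s+100): 100 + j100 → |·| = √(100²+100²) = √20000 ≈ 141.42, ∠ = arctan(100/100) ≈ 45.00°
quadratic: (j100)² + 116·j100 + 10000 = 0 + j11600 → |·| ≈ 11600, ∠ ≈ 90.00°
|L| = 20000 · 141.42 / 11600 ≈ 243.83
Gain = 20 log₁₀(243.83) ≈ 47.74 dB
∠L = 45.00° − 90.00° = -45.00°

47.7 dB, -45.0°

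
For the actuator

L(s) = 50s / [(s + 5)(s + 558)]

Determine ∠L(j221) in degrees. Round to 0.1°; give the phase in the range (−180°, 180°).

-20.3°

At s = jω = j221:
zero at origin: s = j221 → |·| = 221, ∠ = 90.00°
pole (s+5): 5 + j221 → |·| = √(5²+221²) = √48866 ≈ 221.06, ∠ = arctan(221/5) ≈ 88.70°
pole (s+558): 558 + j221 → |·| = √(558²+221²) = √360205 ≈ 600.17, ∠ = arctan(221/558) ≈ 21.61°
∠L = 90.00° − 110.31° = -20.31°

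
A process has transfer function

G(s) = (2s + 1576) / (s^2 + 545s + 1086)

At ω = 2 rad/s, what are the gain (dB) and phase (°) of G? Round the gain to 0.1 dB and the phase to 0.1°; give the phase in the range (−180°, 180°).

0.2 dB, -45.1°

Substitute s = j2:
Numerator: 2(j2) + 1576 = 1576 + j4
Denominator: (j2)^2 + 545(j2) + 1086 = 1082 + j1090
|N| = √(1576² + 4²) ≈ 1576, ∠N ≈ 0.15°
|D| = √(1082² + 1090²) ≈ 1535.8, ∠D ≈ 45.21°
|G| = 1576 / 1535.8 ≈ 1.0262
Gain = 20 log₁₀(1.0262) ≈ 0.22 dB
∠G = 0.15° − 45.21° = -45.06°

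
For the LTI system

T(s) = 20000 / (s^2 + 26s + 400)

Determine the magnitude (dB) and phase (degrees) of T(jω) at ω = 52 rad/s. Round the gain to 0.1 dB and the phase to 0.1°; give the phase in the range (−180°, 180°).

At s = jω = j52:
quadratic: (j52)² + 26·j52 + 400 = -2304 + j1352 → |·| ≈ 2671.4, ∠ ≈ 149.60°
|T| = 20000 / 2671.4 ≈ 7.4867
Gain = 20 log₁₀(7.4867) ≈ 17.49 dB
∠T = 0.00° − 149.60° = -149.60°

17.5 dB, -149.6°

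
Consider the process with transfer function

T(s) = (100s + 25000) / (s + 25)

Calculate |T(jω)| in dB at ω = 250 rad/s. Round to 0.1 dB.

43.0 dB

Substitute s = j250:
Numerator: 100(j250) + 25000 = 25000 + j25000
Denominator: (j250) + 25 = 25 + j250
|N| = √(25000² + 25000²) ≈ 35355, ∠N ≈ 45.00°
|D| = √(25² + 250²) ≈ 251.25, ∠D ≈ 84.29°
|T| = 35355 / 251.25 ≈ 140.72
Gain = 20 log₁₀(140.72) ≈ 42.97 dB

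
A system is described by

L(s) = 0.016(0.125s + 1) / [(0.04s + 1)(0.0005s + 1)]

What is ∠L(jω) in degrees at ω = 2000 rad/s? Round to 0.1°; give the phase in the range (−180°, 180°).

At ω = 2000 rad/s:
zero (1 + j2000·0.125) = 1 + j250 → |·| ≈ 250, ∠ ≈ 89.77°
pole (1 + j2000·0.04) = 1 + j80 → |·| ≈ 80.006, ∠ ≈ 89.28°
pole (1 + j2000·0.0005) = 1 + j1 → |·| ≈ 1.4142, ∠ ≈ 45.00°
∠L = (89.77°) − (89.28° + 45.00°) = -44.51°

-44.5°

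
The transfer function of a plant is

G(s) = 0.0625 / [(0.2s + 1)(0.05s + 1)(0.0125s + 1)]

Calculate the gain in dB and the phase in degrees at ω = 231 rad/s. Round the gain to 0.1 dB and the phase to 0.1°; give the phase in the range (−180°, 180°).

-88.4 dB, 115.3°

At ω = 231 rad/s:
pole (1 + j231·0.2) = 1 + j46.2 → |·| ≈ 46.211, ∠ ≈ 88.76°
pole (1 + j231·0.05) = 1 + j11.55 → |·| ≈ 11.593, ∠ ≈ 85.05°
pole (1 + j231·0.0125) = 1 + j2.8875 → |·| ≈ 3.0558, ∠ ≈ 70.90°
|G| = 0.0625 · 1 / (46.211 · 11.593 · 3.0558) ≈ 3.8178e-05
Gain = 20 log₁₀(3.8178e-05) ≈ -88.36 dB
∠G = (0°) − (88.76° + 85.05° + 70.90°) = -244.71° ≡ 115.29° (principal value)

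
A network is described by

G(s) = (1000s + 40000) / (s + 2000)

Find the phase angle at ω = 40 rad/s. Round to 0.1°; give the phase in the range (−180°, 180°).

43.9°

Substitute s = j40:
Numerator: 1000(j40) + 40000 = 40000 + j40000
Denominator: (j40) + 2000 = 2000 + j40
|N| = √(40000² + 40000²) ≈ 56569, ∠N ≈ 45.00°
|D| = √(2000² + 40²) ≈ 2000.4, ∠D ≈ 1.15°
∠G = 45.00° − 1.15° = 43.85°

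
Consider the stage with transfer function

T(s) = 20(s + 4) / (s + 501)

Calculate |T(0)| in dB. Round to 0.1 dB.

T(0) = 20·4 / (501) ≈ 0.15968
20 log₁₀(0.15968) ≈ -15.93 dB

-15.9 dB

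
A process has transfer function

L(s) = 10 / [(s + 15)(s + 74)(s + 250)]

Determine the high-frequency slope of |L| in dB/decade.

-60 dB/decade

Each pole contributes −20 dB/decade at high frequency; each zero contributes +20 dB/decade.
Net: 0 zero(s) − 3 pole(s) → -60 dB/decade.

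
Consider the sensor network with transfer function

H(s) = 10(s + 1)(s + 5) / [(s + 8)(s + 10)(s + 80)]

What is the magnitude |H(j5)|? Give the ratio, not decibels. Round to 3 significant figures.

0.0426

At s = jω = j5:
zero (s+1): 1 + j5 → |·| = √(1²+5²) = √26 ≈ 5.099, ∠ = arctan(5/1) ≈ 78.69°
zero (s+5): 5 + j5 → |·| = √(5²+5²) = √50 ≈ 7.0711, ∠ = arctan(5/5) ≈ 45.00°
pole (s+8): 8 + j5 → |·| = √(8²+5²) = √89 ≈ 9.434, ∠ = arctan(5/8) ≈ 32.01°
pole (s+10): 10 + j5 → |·| = √(10²+5²) = √125 ≈ 11.18, ∠ = arctan(5/10) ≈ 26.57°
pole (s+80): 80 + j5 → |·| = √(80²+5²) = √6425 ≈ 80.156, ∠ = arctan(5/80) ≈ 3.58°
|H| = 10 · 36.056 / 8454.2 ≈ 0.042649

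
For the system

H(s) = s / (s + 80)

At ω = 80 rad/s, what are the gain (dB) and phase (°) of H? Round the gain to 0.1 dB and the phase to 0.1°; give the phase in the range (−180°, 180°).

At s = jω = j80:
zero at origin: s = j80 → |·| = 80, ∠ = 90.00°
pole (s+80): 80 + j80 → |·| = √(80²+80²) = √12800 ≈ 113.14, ∠ = arctan(80/80) ≈ 45.00°
|H| = 1 · 80 / 113.14 ≈ 0.70709
Gain = 20 log₁₀(0.70709) ≈ -3.01 dB
∠H = 90.00° − 45.00° = 45.00°

-3.0 dB, 45.0°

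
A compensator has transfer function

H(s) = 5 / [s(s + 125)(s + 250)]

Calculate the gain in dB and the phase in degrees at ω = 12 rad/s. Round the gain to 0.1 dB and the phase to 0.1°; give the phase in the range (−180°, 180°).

-97.6 dB, -98.2°

At s = jω = j12:
pole (s+125): 125 + j12 → |·| = √(125²+12²) = √15769 ≈ 125.57, ∠ = arctan(12/125) ≈ 5.48°
pole (s+250): 250 + j12 → |·| = √(250²+12²) = √62644 ≈ 250.29, ∠ = arctan(12/250) ≈ 2.75°
pole at origin: |s| = 12, ∠ = 90.00° (in denominator)
|H| = 5 / 3.7715e+05 ≈ 1.3257e-05
Gain = 20 log₁₀(1.3257e-05) ≈ -97.55 dB
∠H = 0.00° − 98.23° = -98.23°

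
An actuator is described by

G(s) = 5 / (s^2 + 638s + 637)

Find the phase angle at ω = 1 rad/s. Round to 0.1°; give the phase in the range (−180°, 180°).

Substitute s = j1:
Numerator: 5 = 5 + j0
Denominator: (j1)^2 + 638(j1) + 637 = 636 + j638
|N| = √(5² + 0²) ≈ 5, ∠N ≈ 0.00°
|D| = √(636² + 638²) ≈ 900.86, ∠D ≈ 45.09°
∠G = 0.00° − 45.09° = -45.09°

-45.1°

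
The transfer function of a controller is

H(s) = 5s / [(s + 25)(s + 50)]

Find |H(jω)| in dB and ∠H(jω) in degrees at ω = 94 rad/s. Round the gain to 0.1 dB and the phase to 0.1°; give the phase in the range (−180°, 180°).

At s = jω = j94:
zero at origin: s = j94 → |·| = 94, ∠ = 90.00°
pole (s+25): 25 + j94 → |·| = √(25²+94²) = √9461 ≈ 97.268, ∠ = arctan(94/25) ≈ 75.11°
pole (s+50): 50 + j94 → |·| = √(50²+94²) = √11336 ≈ 106.47, ∠ = arctan(94/50) ≈ 61.99°
|H| = 5 · 94 / 10356 ≈ 0.045384
Gain = 20 log₁₀(0.045384) ≈ -26.86 dB
∠H = 90.00° − 137.10° = -47.10°

-26.9 dB, -47.1°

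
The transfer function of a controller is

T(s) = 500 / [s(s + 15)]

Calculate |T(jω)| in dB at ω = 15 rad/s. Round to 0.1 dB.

3.9 dB

At s = jω = j15:
pole (s+15): 15 + j15 → |·| = √(15²+15²) = √450 ≈ 21.213, ∠ = arctan(15/15) ≈ 45.00°
pole at origin: |s| = 15, ∠ = 90.00° (in denominator)
|T| = 500 / 318.19 ≈ 1.5714
Gain = 20 log₁₀(1.5714) ≈ 3.93 dB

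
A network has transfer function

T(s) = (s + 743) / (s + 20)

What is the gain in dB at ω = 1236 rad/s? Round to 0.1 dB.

1.3 dB

Substitute s = j1236:
Numerator: (j1236) + 743 = 743 + j1236
Denominator: (j1236) + 20 = 20 + j1236
|N| = √(743² + 1236²) ≈ 1442.1, ∠N ≈ 58.99°
|D| = √(20² + 1236²) ≈ 1236.2, ∠D ≈ 89.07°
|T| = 1442.1 / 1236.2 ≈ 1.1666
Gain = 20 log₁₀(1.1666) ≈ 1.34 dB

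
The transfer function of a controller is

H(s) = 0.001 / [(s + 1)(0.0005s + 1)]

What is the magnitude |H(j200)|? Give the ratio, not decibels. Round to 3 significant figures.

At ω = 200 rad/s:
pole (1 + j200·1) = 1 + j200 → |·| ≈ 200, ∠ ≈ 89.71°
pole (1 + j200·0.0005) = 1 + j0.1 → |·| ≈ 1.005, ∠ ≈ 5.71°
|H| = 0.001 · 1 / (200 · 1.005) ≈ 4.9751e-06

4.98e-06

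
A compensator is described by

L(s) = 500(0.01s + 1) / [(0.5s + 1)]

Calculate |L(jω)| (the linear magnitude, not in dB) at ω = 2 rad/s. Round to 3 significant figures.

At ω = 2 rad/s:
zero (1 + j2·0.01) = 1 + j0.02 → |·| ≈ 1.0002, ∠ ≈ 1.15°
pole (1 + j2·0.5) = 1 + j1 → |·| ≈ 1.4142, ∠ ≈ 45.00°
|L| = 500 · 1.0002 / (1.4142) ≈ 353.63

354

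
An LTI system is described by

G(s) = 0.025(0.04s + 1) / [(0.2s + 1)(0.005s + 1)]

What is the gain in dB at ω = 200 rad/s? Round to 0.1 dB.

-49.0 dB

At ω = 200 rad/s:
zero (1 + j200·0.04) = 1 + j8 → |·| ≈ 8.0623, ∠ ≈ 82.87°
pole (1 + j200·0.2) = 1 + j40 → |·| ≈ 40.012, ∠ ≈ 88.57°
pole (1 + j200·0.005) = 1 + j1 → |·| ≈ 1.4142, ∠ ≈ 45.00°
|G| = 0.025 · 8.0623 / (40.012 · 1.4142) ≈ 0.003562
Gain = 20 log₁₀(0.003562) ≈ -48.97 dB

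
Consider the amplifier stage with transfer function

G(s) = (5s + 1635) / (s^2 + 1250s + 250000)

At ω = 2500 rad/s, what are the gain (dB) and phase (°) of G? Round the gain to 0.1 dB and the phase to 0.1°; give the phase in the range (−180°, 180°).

Substitute s = j2500:
Numerator: 5(j2500) + 1635 = 1635 + j12500
Denominator: (j2500)^2 + 1250(j2500) + 250000 = -6000000 + j3125000
|N| = √(1635² + 12500²) ≈ 12606, ∠N ≈ 82.55°
|D| = √(6000000² + 3125000²) ≈ 6.765e+06, ∠D ≈ 152.49°
|G| = 12606 / 6.765e+06 ≈ 0.0018634
Gain = 20 log₁₀(0.0018634) ≈ -54.59 dB
∠G = 82.55° − 152.49° = -69.94°

-54.6 dB, -69.9°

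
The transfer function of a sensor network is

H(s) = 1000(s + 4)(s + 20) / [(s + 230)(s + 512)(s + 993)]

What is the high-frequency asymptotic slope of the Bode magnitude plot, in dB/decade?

-20 dB/decade

Each pole contributes −20 dB/decade at high frequency; each zero contributes +20 dB/decade.
Net: 2 zero(s) − 3 pole(s) → -20 dB/decade.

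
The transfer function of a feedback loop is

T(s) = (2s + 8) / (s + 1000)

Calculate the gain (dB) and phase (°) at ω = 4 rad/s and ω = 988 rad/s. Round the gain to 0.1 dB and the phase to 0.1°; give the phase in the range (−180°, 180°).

Substitute s = j4:
Numerator: 2(j4) + 8 = 8 + j8
Denominator: (j4) + 1000 = 1000 + j4
|N| = √(8² + 8²) ≈ 11.314, ∠N ≈ 45.00°
|D| = √(1000² + 4²) ≈ 1000, ∠D ≈ 0.23°
|T| = 11.314 / 1000 ≈ 0.011314
Gain = 20 log₁₀(0.011314) ≈ -38.93 dB
∠T = 45.00° − 0.23° = 44.77°

Substitute s = j988:
Numerator: 2(j988) + 8 = 8 + j1976
Denominator: (j988) + 1000 = 1000 + j988
|N| = √(8² + 1976²) ≈ 1976, ∠N ≈ 89.77°
|D| = √(1000² + 988²) ≈ 1405.8, ∠D ≈ 44.65°
|T| = 1976 / 1405.8 ≈ 1.4056
Gain = 20 log₁₀(1.4056) ≈ 2.96 dB
∠T = 89.77° − 44.65° = 45.12°

ω = 4: -38.9 dB, 44.8°; ω = 988: 3.0 dB, 45.1°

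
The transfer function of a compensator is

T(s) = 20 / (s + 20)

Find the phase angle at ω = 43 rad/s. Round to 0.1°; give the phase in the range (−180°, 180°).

At s = jω = j43:
pole (s+20): 20 + j43 → |·| = √(20²+43²) = √2249 ≈ 47.424, ∠ = arctan(43/20) ≈ 65.06°
∠T = 0.00° − 65.06° = -65.06°

-65.1°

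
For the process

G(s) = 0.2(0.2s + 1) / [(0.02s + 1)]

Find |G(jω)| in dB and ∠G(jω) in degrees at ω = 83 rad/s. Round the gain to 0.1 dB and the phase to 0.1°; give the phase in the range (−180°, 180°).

4.7 dB, 27.6°

At ω = 83 rad/s:
zero (1 + j83·0.2) = 1 + j16.6 → |·| ≈ 16.63, ∠ ≈ 86.55°
pole (1 + j83·0.02) = 1 + j1.66 → |·| ≈ 1.9379, ∠ ≈ 58.93°
|G| = 0.2 · 16.63 / (1.9379) ≈ 1.7163
Gain = 20 log₁₀(1.7163) ≈ 4.69 dB
∠G = (86.55°) − (58.93°) = 27.62°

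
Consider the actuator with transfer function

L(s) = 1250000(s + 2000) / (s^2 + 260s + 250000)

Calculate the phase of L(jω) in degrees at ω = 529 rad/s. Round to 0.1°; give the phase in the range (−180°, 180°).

At s = jω = j529:
zero (s+2000): 2000 + j529 → |·| = √(2000²+529²) = √4279841 ≈ 2068.8, ∠ = arctan(529/2000) ≈ 14.82°
quadratic: (j529)² + 260·j529 + 250000 = -29841 + j137540 → |·| ≈ 1.4074e+05, ∠ ≈ 102.24°
∠L = 14.82° − 102.24° = -87.42°

-87.4°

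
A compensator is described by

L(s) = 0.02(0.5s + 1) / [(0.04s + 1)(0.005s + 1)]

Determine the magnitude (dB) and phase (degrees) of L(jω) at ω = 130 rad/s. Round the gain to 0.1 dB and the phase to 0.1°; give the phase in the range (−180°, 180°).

At ω = 130 rad/s:
zero (1 + j130·0.5) = 1 + j65 → |·| ≈ 65.008, ∠ ≈ 89.12°
pole (1 + j130·0.04) = 1 + j5.2 → |·| ≈ 5.2953, ∠ ≈ 79.11°
pole (1 + j130·0.005) = 1 + j0.65 → |·| ≈ 1.1927, ∠ ≈ 33.02°
|L| = 0.02 · 65.008 / (5.2953 · 1.1927) ≈ 0.20586
Gain = 20 log₁₀(0.20586) ≈ -13.73 dB
∠L = (89.12°) − (79.11° + 33.02°) = -23.01°

-13.7 dB, -23.0°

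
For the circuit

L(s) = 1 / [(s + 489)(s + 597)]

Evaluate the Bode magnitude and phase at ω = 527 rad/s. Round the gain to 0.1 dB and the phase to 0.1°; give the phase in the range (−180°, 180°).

At s = jω = j527:
pole (s+489): 489 + j527 → |·| = √(489²+527²) = √516850 ≈ 718.92, ∠ = arctan(527/489) ≈ 47.14°
pole (s+597): 597 + j527 → |·| = √(597²+527²) = √634138 ≈ 796.33, ∠ = arctan(527/597) ≈ 41.44°
|L| = 1 / 5.725e+05 ≈ 1.7467e-06
Gain = 20 log₁₀(1.7467e-06) ≈ -115.16 dB
∠L = 0.00° − 88.58° = -88.58°

-115.2 dB, -88.6°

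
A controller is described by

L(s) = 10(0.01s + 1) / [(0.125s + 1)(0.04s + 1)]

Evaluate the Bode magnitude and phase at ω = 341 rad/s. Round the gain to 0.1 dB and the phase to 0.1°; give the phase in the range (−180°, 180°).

-24.3 dB, -100.8°

At ω = 341 rad/s:
zero (1 + j341·0.01) = 1 + j3.41 → |·| ≈ 3.5536, ∠ ≈ 73.66°
pole (1 + j341·0.125) = 1 + j42.625 → |·| ≈ 42.637, ∠ ≈ 88.66°
pole (1 + j341·0.04) = 1 + j13.64 → |·| ≈ 13.677, ∠ ≈ 85.81°
|L| = 10 · 3.5536 / (42.637 · 13.677) ≈ 0.060938
Gain = 20 log₁₀(0.060938) ≈ -24.30 dB
∠L = (73.66°) − (88.66° + 85.81°) = -100.81°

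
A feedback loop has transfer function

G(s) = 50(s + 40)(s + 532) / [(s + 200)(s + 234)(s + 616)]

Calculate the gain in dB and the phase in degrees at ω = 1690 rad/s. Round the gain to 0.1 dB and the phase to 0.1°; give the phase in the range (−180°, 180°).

-30.9 dB, -74.2°

At s = jω = j1690:
zero (s+40): 40 + j1690 → |·| = √(40²+1690²) = √2857700 ≈ 1690.5, ∠ = arctan(1690/40) ≈ 88.64°
zero (s+532): 532 + j1690 → |·| = √(532²+1690²) = √3139124 ≈ 1771.8, ∠ = arctan(1690/532) ≈ 72.53°
pole (s+200): 200 + j1690 → |·| = √(200²+1690²) = √2896100 ≈ 1701.8, ∠ = arctan(1690/200) ≈ 83.25°
pole (s+234): 234 + j1690 → |·| = √(234²+1690²) = √2910856 ≈ 1706.1, ∠ = arctan(1690/234) ≈ 82.12°
pole (s+616): 616 + j1690 → |·| = √(616²+1690²) = √3235556 ≈ 1798.8, ∠ = arctan(1690/616) ≈ 69.97°
|G| = 50 · 2.9952e+06 / 5.2227e+09 ≈ 0.028675
Gain = 20 log₁₀(0.028675) ≈ -30.85 dB
∠G = 161.17° − 235.34° = -74.17°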